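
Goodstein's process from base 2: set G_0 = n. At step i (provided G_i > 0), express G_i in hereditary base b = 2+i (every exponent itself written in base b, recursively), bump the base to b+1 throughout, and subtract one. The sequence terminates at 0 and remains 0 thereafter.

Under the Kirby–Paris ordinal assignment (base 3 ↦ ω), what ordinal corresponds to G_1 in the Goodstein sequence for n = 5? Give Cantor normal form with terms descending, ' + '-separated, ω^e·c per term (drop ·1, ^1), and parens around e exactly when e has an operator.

ω^ω

G_0=5  [base 2] 2^2 + 1  →[2↦3]→  3^3 + 1 = 28  −1 ⇒ G_1=27
G_1=27  [base 3] 3^3  →[3↦4]→  4^4 = 256  −1 ⇒ G_2=255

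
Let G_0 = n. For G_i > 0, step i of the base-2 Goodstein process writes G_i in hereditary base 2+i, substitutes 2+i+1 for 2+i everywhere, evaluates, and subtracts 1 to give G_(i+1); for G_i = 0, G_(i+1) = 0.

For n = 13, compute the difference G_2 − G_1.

1171

[0] 13 ≡ 2^(2 + 1) + 2^2 + 1 (base 2). Lift 3: 109. −1: 108.
[1] 108 ≡ 3^(3 + 1) + 3^3 (base 3). Lift 4: 1280. −1: 1279.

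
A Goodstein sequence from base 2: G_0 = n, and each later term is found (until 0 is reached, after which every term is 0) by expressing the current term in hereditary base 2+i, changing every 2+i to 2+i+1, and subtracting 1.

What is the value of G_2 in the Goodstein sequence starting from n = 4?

G_0 = 4. HB_2(4) = 2^2. Bump = 27. G_1 = 26.
G_1 = 26. HB_3(26) = 2·3^2 + 2·3 + 2. Bump = 42. G_2 = 41.
G_2 = 41. HB_4(41) = 2·4^2 + 2·4 + 1. Bump = 61. G_3 = 60.

41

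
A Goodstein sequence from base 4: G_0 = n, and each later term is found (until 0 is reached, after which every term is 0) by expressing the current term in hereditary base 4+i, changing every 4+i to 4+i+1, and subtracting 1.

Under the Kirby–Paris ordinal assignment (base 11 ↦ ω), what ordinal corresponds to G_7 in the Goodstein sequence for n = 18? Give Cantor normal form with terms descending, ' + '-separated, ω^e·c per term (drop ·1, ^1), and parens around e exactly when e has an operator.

[0] 18 ≡ 4^2 + 2 (base 4). Lift 5: 27. −1: 26.
[1] 26 ≡ 5^2 + 1 (base 5). Lift 6: 37. −1: 36.
[2] 36 ≡ 6^2 (base 6). Lift 7: 49. −1: 48.
[3] 48 ≡ 6·7 + 6 (base 7). Lift 8: 54. −1: 53.
[4] 53 ≡ 6·8 + 5 (base 8). Lift 9: 59. −1: 58.
[5] 58 ≡ 6·9 + 4 (base 9). Lift 10: 64. −1: 63.
[6] 63 ≡ 6·10 + 3 (base 10). Lift 11: 69. −1: 68.
[7] 68 ≡ 6·11 + 2 (base 11). Lift 12: 74. −1: 73.

ω·6 + 2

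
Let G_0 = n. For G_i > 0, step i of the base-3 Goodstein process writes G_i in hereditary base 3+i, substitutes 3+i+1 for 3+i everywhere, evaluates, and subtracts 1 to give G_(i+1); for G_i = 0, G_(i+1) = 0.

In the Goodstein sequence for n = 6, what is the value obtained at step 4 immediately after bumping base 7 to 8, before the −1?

8

i=0: 6 = 2·3 (b=3); 3→4: 2·4 = 8; 8−1 = 7
i=1: 7 = 4 + 3 (b=4); 4→5: 5 + 3 = 8; 8−1 = 7
i=2: 7 = 5 + 2 (b=5); 5→6: 6 + 2 = 8; 8−1 = 7
i=3: 7 = 6 + 1 (b=6); 6→7: 7 + 1 = 8; 8−1 = 7
i=4: 7 = 7 (b=7); 7→8: 8 = 8; 8−1 = 7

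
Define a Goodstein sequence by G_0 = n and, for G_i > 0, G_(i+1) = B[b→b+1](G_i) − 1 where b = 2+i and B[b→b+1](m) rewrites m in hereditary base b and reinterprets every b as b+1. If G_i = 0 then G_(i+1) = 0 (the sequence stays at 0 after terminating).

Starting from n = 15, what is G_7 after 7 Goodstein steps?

3524450280

[0] 15 ≡ 2^(2 + 1) + 2^2 + 2 + 1 (base 2). Lift 3: 112. −1: 111.
[1] 111 ≡ 3^(3 + 1) + 3^3 + 3 (base 3). Lift 4: 1284. −1: 1283.
[2] 1283 ≡ 4^(4 + 1) + 4^4 + 3 (base 4). Lift 5: 18753. −1: 18752.
[3] 18752 ≡ 5^(5 + 1) + 5^5 + 2 (base 5). Lift 6: 326594. −1: 326593.
[4] 326593 ≡ 6^(6 + 1) + 6^6 + 1 (base 6). Lift 7: 6588345. −1: 6588344.
[5] 6588344 ≡ 7^(7 + 1) + 7^7 (base 7). Lift 8: 150994944. −1: 150994943.
[6] 150994943 ≡ 8^(8 + 1) + 7·8^7 + 7·8^6 + 7·8^5 + 7·8^4 + 7·8^3 + 7·8^2 + 7·8 + 7 (base 8). Lift 9: 3524450281. −1: 3524450280.
[7] 3524450280 ≡ 9^(9 + 1) + 7·9^7 + 7·9^6 + 7·9^5 + 7·9^4 + 7·9^3 + 7·9^2 + 7·9 + 6 (base 9). Lift 10: 100077777776. −1: 100077777775.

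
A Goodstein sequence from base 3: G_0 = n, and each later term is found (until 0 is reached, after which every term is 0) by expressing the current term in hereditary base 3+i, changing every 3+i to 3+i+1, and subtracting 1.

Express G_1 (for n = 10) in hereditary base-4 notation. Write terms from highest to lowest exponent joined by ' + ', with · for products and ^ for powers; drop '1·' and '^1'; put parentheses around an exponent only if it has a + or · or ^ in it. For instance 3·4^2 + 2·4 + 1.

G_0=10  [base 3] 3^2 + 1  →[3↦4]→  4^2 + 1 = 17  −1 ⇒ G_1=16
G_1=16  [base 4] 4^2  →[4↦5]→  5^2 = 25  −1 ⇒ G_2=24

4^2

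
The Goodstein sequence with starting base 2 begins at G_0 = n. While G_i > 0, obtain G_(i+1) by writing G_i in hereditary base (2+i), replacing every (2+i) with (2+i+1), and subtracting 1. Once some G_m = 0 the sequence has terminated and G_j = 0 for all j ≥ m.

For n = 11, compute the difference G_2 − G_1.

943

base 2: 11 = 2^(2 + 1) + 2 + 1; at 3: 3^(3 + 1) + 3 + 1 = 85; next = 84
base 3: 84 = 3^(3 + 1) + 3; at 4: 4^(4 + 1) + 4 = 1028; next = 1027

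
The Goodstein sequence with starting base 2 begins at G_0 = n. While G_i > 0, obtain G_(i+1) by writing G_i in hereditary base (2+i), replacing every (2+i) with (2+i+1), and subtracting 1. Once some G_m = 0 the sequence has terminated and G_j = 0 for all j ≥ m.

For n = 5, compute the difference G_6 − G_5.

554

i=0: 5 = 2^2 + 1 (b=2); 2→3: 3^3 + 1 = 28; 28−1 = 27
i=1: 27 = 3^3 (b=3); 3→4: 4^4 = 256; 256−1 = 255
i=2: 255 = 3·4^3 + 3·4^2 + 3·4 + 3 (b=4); 4→5: 3·5^3 + 3·5^2 + 3·5 + 3 = 468; 468−1 = 467
i=3: 467 = 3·5^3 + 3·5^2 + 3·5 + 2 (b=5); 5→6: 3·6^3 + 3·6^2 + 3·6 + 2 = 776; 776−1 = 775
i=4: 775 = 3·6^3 + 3·6^2 + 3·6 + 1 (b=6); 6→7: 3·7^3 + 3·7^2 + 3·7 + 1 = 1198; 1198−1 = 1197
i=5: 1197 = 3·7^3 + 3·7^2 + 3·7 (b=7); 7→8: 3·8^3 + 3·8^2 + 3·8 = 1752; 1752−1 = 1751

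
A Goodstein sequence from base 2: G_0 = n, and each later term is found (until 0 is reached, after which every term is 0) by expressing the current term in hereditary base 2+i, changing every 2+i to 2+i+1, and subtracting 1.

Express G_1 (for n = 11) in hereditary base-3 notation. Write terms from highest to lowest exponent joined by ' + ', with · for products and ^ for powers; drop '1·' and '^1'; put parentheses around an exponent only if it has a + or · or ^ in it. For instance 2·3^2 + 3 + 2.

3^(3 + 1) + 3

step 0: 11 = 2^(2 + 1) + 2 + 1; sub 3 for 2: 3^(3 + 1) + 3 + 1; = 85; G_1 = 85−1 = 84
step 1: 84 = 3^(3 + 1) + 3; sub 4 for 3: 4^(4 + 1) + 4; = 1028; G_2 = 1028−1 = 1027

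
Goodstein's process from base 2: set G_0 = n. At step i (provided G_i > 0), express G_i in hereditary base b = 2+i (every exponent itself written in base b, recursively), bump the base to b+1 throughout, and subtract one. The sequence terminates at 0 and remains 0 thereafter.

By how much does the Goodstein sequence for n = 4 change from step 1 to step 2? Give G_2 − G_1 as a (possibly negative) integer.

[0] 4 ≡ 2^2 (base 2). Lift 3: 27. −1: 26.
[1] 26 ≡ 2·3^2 + 2·3 + 2 (base 3). Lift 4: 42. −1: 41.

15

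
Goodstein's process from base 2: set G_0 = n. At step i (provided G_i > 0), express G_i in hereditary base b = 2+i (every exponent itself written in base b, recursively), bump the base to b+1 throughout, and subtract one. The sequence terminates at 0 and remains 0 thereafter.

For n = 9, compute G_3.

base 2: 9 = 2^(2 + 1) + 1; at 3: 3^(3 + 1) + 1 = 82; next = 81
base 3: 81 = 3^(3 + 1); at 4: 4^(4 + 1) = 1024; next = 1023
base 4: 1023 = 3·4^4 + 3·4^3 + 3·4^2 + 3·4 + 3; at 5: 3·5^5 + 3·5^3 + 3·5^2 + 3·5 + 3 = 9843; next = 9842
base 5: 9842 = 3·5^5 + 3·5^3 + 3·5^2 + 3·5 + 2; at 6: 3·6^6 + 3·6^3 + 3·6^2 + 3·6 + 2 = 140744; next = 140743

9842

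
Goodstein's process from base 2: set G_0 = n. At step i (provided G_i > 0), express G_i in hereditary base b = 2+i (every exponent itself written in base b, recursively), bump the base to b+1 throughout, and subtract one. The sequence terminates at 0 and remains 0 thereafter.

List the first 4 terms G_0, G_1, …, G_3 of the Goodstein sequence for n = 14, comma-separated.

14, 110, 1281, 18750

base 2: 14 = 2^(2 + 1) + 2^2 + 2; at 3: 3^(3 + 1) + 3^3 + 3 = 111; next = 110
base 3: 110 = 3^(3 + 1) + 3^3 + 2; at 4: 4^(4 + 1) + 4^4 + 2 = 1282; next = 1281
base 4: 1281 = 4^(4 + 1) + 4^4 + 1; at 5: 5^(5 + 1) + 5^5 + 1 = 18751; next = 18750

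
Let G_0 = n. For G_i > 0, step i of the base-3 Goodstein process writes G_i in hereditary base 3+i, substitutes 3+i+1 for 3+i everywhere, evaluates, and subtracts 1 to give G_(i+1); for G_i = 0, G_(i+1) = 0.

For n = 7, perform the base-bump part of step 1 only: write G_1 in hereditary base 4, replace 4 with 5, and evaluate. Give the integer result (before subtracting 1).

10

step 0: 7 = 2·3 + 1; sub 4 for 3: 2·4 + 1; = 9; G_1 = 9−1 = 8
step 1: 8 = 2·4; sub 5 for 4: 2·5; = 10; G_2 = 10−1 = 9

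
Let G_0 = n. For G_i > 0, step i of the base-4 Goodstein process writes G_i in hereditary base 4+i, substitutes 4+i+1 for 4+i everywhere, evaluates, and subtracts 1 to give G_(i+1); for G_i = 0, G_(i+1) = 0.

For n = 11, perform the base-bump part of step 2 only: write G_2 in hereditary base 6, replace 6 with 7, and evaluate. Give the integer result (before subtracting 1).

15

i=0: 11 = 2·4 + 3 (b=4); 4→5: 2·5 + 3 = 13; 13−1 = 12
i=1: 12 = 2·5 + 2 (b=5); 5→6: 2·6 + 2 = 14; 14−1 = 13
i=2: 13 = 2·6 + 1 (b=6); 6→7: 2·7 + 1 = 15; 15−1 = 14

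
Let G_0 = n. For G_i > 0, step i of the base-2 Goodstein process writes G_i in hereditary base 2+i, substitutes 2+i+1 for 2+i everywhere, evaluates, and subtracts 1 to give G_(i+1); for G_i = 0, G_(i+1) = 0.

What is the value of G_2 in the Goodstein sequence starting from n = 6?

257

[0] 6 ≡ 2^2 + 2 (base 2). Lift 3: 30. −1: 29.
[1] 29 ≡ 3^3 + 2 (base 3). Lift 4: 258. −1: 257.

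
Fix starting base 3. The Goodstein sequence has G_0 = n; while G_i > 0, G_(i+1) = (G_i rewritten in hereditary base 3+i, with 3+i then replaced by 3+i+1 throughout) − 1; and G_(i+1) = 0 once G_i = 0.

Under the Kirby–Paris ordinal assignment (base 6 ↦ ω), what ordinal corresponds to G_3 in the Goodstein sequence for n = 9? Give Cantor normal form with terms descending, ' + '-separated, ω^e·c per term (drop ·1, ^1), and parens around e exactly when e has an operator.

i=0: 9 = 3^2 (b=3); 3→4: 4^2 = 16; 16−1 = 15
i=1: 15 = 3·4 + 3 (b=4); 4→5: 3·5 + 3 = 18; 18−1 = 17
i=2: 17 = 3·5 + 2 (b=5); 5→6: 3·6 + 2 = 20; 20−1 = 19

ω·3 + 1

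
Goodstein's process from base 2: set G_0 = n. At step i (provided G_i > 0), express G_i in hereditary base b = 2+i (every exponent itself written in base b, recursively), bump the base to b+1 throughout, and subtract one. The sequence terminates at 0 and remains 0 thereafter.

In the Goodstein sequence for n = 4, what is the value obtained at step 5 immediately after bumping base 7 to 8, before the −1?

[0] 4 ≡ 2^2 (base 2). Lift 3: 27. −1: 26.
[1] 26 ≡ 2·3^2 + 2·3 + 2 (base 3). Lift 4: 42. −1: 41.
[2] 41 ≡ 2·4^2 + 2·4 + 1 (base 4). Lift 5: 61. −1: 60.
[3] 60 ≡ 2·5^2 + 2·5 (base 5). Lift 6: 84. −1: 83.
[4] 83 ≡ 2·6^2 + 6 + 5 (base 6). Lift 7: 110. −1: 109.
[5] 109 ≡ 2·7^2 + 7 + 4 (base 7). Lift 8: 140. −1: 139.

140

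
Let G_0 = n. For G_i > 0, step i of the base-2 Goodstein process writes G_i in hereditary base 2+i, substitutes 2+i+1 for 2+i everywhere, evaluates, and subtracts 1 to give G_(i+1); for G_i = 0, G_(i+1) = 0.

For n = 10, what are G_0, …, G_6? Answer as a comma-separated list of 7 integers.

10, 83, 1025, 15625, 279935, 4215754, 84073323

G_0=10  [base 2] 2^(2 + 1) + 2  →[2↦3]→  3^(3 + 1) + 3 = 84  −1 ⇒ G_1=83
G_1=83  [base 3] 3^(3 + 1) + 2  →[3↦4]→  4^(4 + 1) + 2 = 1026  −1 ⇒ G_2=1025
G_2=1025  [base 4] 4^(4 + 1) + 1  →[4↦5]→  5^(5 + 1) + 1 = 15626  −1 ⇒ G_3=15625
G_3=15625  [base 5] 5^(5 + 1)  →[5↦6]→  6^(6 + 1) = 279936  −1 ⇒ G_4=279935
G_4=279935  [base 6] 5·6^6 + 5·6^5 + 5·6^4 + 5·6^3 + 5·6^2 + 5·6 + 5  →[6↦7]→  5·7^7 + 5·7^5 + 5·7^4 + 5·7^3 + 5·7^2 + 5·7 + 5 = 4215755  −1 ⇒ G_5=4215754
G_5=4215754  [base 7] 5·7^7 + 5·7^5 + 5·7^4 + 5·7^3 + 5·7^2 + 5·7 + 4  →[7↦8]→  5·8^8 + 5·8^5 + 5·8^4 + 5·8^3 + 5·8^2 + 5·8 + 4 = 84073324  −1 ⇒ G_6=84073323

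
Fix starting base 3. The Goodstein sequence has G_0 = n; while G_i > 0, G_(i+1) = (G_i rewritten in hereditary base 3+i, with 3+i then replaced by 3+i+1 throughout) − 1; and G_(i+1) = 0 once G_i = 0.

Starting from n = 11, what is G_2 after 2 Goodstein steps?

G_0 = 11. HB_3(11) = 3^2 + 2. Bump = 18. G_1 = 17.
G_1 = 17. HB_4(17) = 4^2 + 1. Bump = 26. G_2 = 25.
G_2 = 25. HB_5(25) = 5^2. Bump = 36. G_3 = 35.

25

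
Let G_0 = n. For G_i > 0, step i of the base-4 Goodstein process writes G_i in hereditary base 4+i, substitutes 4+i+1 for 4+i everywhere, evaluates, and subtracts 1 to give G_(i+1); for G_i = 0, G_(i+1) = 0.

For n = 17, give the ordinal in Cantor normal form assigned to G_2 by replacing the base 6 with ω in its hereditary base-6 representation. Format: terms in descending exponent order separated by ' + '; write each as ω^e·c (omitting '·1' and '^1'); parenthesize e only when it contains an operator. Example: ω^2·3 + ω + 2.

i=0: 17 = 4^2 + 1 (b=4); 4→5: 5^2 + 1 = 26; 26−1 = 25
i=1: 25 = 5^2 (b=5); 5→6: 6^2 = 36; 36−1 = 35

ω·5 + 5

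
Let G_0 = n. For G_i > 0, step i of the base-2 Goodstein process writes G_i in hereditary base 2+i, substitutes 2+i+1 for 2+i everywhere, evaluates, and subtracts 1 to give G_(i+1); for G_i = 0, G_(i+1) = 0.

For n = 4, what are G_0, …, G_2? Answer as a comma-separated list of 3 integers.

4, 26, 41

i=0: 4 = 2^2 (b=2); 2→3: 3^3 = 27; 27−1 = 26
i=1: 26 = 2·3^2 + 2·3 + 2 (b=3); 3→4: 2·4^2 + 2·4 + 2 = 42; 42−1 = 41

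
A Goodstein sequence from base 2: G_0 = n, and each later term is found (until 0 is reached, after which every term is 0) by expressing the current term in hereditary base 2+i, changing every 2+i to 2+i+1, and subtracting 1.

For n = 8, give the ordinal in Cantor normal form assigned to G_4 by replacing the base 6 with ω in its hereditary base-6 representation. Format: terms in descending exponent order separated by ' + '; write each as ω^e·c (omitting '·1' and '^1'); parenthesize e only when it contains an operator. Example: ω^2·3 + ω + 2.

[0] 8 ≡ 2^(2 + 1) (base 2). Lift 3: 81. −1: 80.
[1] 80 ≡ 2·3^3 + 2·3^2 + 2·3 + 2 (base 3). Lift 4: 554. −1: 553.
[2] 553 ≡ 2·4^4 + 2·4^2 + 2·4 + 1 (base 4). Lift 5: 6311. −1: 6310.
[3] 6310 ≡ 2·5^5 + 2·5^2 + 2·5 (base 5). Lift 6: 93396. −1: 93395.
[4] 93395 ≡ 2·6^6 + 2·6^2 + 6 + 5 (base 6). Lift 7: 1647196. −1: 1647195.

ω^ω·2 + ω^2·2 + ω + 5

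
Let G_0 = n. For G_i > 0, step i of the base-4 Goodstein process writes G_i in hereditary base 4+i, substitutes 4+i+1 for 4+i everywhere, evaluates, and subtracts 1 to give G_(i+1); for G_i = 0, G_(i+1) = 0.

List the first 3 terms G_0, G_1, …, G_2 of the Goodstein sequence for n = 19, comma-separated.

(0) 19|_4 = 4^2 + 3 ↦ 5^2 + 3|_5 = 28 ⇒ 27
(1) 27|_5 = 5^2 + 2 ↦ 6^2 + 2|_6 = 38 ⇒ 37

19, 27, 37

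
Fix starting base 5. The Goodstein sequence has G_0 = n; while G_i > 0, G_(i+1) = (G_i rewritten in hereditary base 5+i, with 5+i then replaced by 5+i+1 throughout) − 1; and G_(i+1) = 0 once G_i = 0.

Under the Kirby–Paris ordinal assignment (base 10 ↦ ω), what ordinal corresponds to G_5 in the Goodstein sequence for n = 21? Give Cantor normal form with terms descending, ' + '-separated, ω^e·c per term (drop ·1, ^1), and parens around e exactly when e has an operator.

21 —HB5→ 4·5 + 1 —bump→ 4·6 + 1 = 25 —(−1)→ 24
24 —HB6→ 4·6 —bump→ 4·7 = 28 —(−1)→ 27
27 —HB7→ 3·7 + 6 —bump→ 3·8 + 6 = 30 —(−1)→ 29
29 —HB8→ 3·8 + 5 —bump→ 3·9 + 5 = 32 —(−1)→ 31
31 —HB9→ 3·9 + 4 —bump→ 3·10 + 4 = 34 —(−1)→ 33

ω·3 + 3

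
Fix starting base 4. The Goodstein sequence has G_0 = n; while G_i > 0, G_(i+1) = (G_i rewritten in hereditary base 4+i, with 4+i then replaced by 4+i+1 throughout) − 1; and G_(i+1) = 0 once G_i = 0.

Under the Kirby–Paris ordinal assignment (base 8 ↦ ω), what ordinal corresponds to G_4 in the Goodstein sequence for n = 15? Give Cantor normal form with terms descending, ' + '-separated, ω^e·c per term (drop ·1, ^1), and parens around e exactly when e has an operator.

[0] 15 ≡ 3·4 + 3 (base 4). Lift 5: 18. −1: 17.
[1] 17 ≡ 3·5 + 2 (base 5). Lift 6: 20. −1: 19.
[2] 19 ≡ 3·6 + 1 (base 6). Lift 7: 22. −1: 21.
[3] 21 ≡ 3·7 (base 7). Lift 8: 24. −1: 23.

ω·2 + 7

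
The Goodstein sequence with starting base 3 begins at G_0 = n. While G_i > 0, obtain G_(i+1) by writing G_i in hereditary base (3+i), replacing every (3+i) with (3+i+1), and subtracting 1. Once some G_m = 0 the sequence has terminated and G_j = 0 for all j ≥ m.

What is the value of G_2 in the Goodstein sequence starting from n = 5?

5

step 0: 5 = 3 + 2; sub 4 for 3: 4 + 2; = 6; G_1 = 6−1 = 5
step 1: 5 = 4 + 1; sub 5 for 4: 5 + 1; = 6; G_2 = 6−1 = 5
step 2: 5 = 5; sub 6 for 5: 6; = 6; G_3 = 6−1 = 5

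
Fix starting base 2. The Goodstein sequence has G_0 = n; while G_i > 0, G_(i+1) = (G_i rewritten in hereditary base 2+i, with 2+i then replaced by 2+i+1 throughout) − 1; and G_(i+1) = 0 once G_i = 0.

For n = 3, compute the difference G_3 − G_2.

-1

base 2: 3 = 2 + 1; at 3: 3 + 1 = 4; next = 3
base 3: 3 = 3; at 4: 4 = 4; next = 3
base 4: 3 = 3; at 5: 3 = 3; next = 2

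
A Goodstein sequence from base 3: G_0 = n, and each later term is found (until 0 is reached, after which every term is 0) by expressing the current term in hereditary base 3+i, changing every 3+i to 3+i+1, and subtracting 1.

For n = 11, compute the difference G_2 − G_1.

i=0: 11 = 3^2 + 2 (b=3); 3→4: 4^2 + 2 = 18; 18−1 = 17
i=1: 17 = 4^2 + 1 (b=4); 4→5: 5^2 + 1 = 26; 26−1 = 25

8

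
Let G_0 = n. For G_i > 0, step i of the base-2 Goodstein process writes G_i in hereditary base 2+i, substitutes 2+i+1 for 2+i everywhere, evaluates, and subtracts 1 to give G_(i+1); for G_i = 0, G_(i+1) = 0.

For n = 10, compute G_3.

[0] 10 ≡ 2^(2 + 1) + 2 (base 2). Lift 3: 84. −1: 83.
[1] 83 ≡ 3^(3 + 1) + 2 (base 3). Lift 4: 1026. −1: 1025.
[2] 1025 ≡ 4^(4 + 1) + 1 (base 4). Lift 5: 15626. −1: 15625.
[3] 15625 ≡ 5^(5 + 1) (base 5). Lift 6: 279936. −1: 279935.

15625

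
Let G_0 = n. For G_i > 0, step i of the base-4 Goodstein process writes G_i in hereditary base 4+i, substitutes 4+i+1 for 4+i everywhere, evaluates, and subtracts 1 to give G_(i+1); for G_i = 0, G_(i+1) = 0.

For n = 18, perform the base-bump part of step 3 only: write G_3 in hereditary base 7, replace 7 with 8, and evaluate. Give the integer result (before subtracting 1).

54

18 —HB4→ 4^2 + 2 —bump→ 5^2 + 2 = 27 —(−1)→ 26
26 —HB5→ 5^2 + 1 —bump→ 6^2 + 1 = 37 —(−1)→ 36
36 —HB6→ 6^2 —bump→ 7^2 = 49 —(−1)→ 48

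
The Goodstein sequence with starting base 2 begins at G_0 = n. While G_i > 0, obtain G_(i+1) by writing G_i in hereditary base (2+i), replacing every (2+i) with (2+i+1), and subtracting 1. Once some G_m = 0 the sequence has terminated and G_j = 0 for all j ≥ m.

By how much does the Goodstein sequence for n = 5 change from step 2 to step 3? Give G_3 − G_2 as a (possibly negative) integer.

G_0 = 5. HB_2(5) = 2^2 + 1. Bump = 28. G_1 = 27.
G_1 = 27. HB_3(27) = 3^3. Bump = 256. G_2 = 255.
G_2 = 255. HB_4(255) = 3·4^3 + 3·4^2 + 3·4 + 3. Bump = 468. G_3 = 467.

212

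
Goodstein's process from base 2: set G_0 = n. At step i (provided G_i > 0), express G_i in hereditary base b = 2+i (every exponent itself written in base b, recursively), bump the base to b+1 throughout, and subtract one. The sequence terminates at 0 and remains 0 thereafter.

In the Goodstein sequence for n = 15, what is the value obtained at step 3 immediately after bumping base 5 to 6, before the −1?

326594

base 2: 15 = 2^(2 + 1) + 2^2 + 2 + 1; at 3: 3^(3 + 1) + 3^3 + 3 + 1 = 112; next = 111
base 3: 111 = 3^(3 + 1) + 3^3 + 3; at 4: 4^(4 + 1) + 4^4 + 4 = 1284; next = 1283
base 4: 1283 = 4^(4 + 1) + 4^4 + 3; at 5: 5^(5 + 1) + 5^5 + 3 = 18753; next = 18752
base 5: 18752 = 5^(5 + 1) + 5^5 + 2; at 6: 6^(6 + 1) + 6^6 + 2 = 326594; next = 326593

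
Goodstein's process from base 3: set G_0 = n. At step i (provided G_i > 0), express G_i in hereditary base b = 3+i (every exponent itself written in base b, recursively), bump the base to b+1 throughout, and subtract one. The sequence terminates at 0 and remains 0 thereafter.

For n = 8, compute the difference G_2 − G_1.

1

[0] 8 ≡ 2·3 + 2 (base 3). Lift 4: 10. −1: 9.
[1] 9 ≡ 2·4 + 1 (base 4). Lift 5: 11. −1: 10.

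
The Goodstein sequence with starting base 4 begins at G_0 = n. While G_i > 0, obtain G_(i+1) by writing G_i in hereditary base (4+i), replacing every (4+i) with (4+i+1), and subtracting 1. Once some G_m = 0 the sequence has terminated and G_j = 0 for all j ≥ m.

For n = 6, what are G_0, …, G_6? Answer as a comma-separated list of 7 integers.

step 0: 6 = 4 + 2; sub 5 for 4: 5 + 2; = 7; G_1 = 7−1 = 6
step 1: 6 = 5 + 1; sub 6 for 5: 6 + 1; = 7; G_2 = 7−1 = 6
step 2: 6 = 6; sub 7 for 6: 7; = 7; G_3 = 7−1 = 6
step 3: 6 = 6; sub 8 for 7: 6; = 6; G_4 = 6−1 = 5
step 4: 5 = 5; sub 9 for 8: 5; = 5; G_5 = 5−1 = 4
step 5: 4 = 4; sub 10 for 9: 4; = 4; G_6 = 4−1 = 3

6, 6, 6, 6, 5, 4, 3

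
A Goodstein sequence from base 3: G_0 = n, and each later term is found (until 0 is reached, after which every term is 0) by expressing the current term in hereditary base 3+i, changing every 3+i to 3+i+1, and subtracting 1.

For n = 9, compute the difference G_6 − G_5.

[0] 9 ≡ 3^2 (base 3). Lift 4: 16. −1: 15.
[1] 15 ≡ 3·4 + 3 (base 4). Lift 5: 18. −1: 17.
[2] 17 ≡ 3·5 + 2 (base 5). Lift 6: 20. −1: 19.
[3] 19 ≡ 3·6 + 1 (base 6). Lift 7: 22. −1: 21.
[4] 21 ≡ 3·7 (base 7). Lift 8: 24. −1: 23.
[5] 23 ≡ 2·8 + 7 (base 8). Lift 9: 25. −1: 24.

1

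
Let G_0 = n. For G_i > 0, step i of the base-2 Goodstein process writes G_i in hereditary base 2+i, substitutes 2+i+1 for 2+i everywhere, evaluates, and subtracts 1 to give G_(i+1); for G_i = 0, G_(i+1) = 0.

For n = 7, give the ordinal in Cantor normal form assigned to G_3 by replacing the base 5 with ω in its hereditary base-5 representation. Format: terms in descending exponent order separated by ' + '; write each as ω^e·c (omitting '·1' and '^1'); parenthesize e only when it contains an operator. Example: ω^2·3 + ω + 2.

ω^ω + 2

7 —HB2→ 2^2 + 2 + 1 —bump→ 3^3 + 3 + 1 = 31 —(−1)→ 30
30 —HB3→ 3^3 + 3 —bump→ 4^4 + 4 = 260 —(−1)→ 259
259 —HB4→ 4^4 + 3 —bump→ 5^5 + 3 = 3128 —(−1)→ 3127
3127 —HB5→ 5^5 + 2 —bump→ 6^6 + 2 = 46658 —(−1)→ 46657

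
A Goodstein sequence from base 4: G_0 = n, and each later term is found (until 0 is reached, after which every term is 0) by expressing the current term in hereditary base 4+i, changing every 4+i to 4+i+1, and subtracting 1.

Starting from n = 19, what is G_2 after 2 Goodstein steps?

37

G_0=19  [base 4] 4^2 + 3  →[4↦5]→  5^2 + 3 = 28  −1 ⇒ G_1=27
G_1=27  [base 5] 5^2 + 2  →[5↦6]→  6^2 + 2 = 38  −1 ⇒ G_2=37
G_2=37  [base 6] 6^2 + 1  →[6↦7]→  7^2 + 1 = 50  −1 ⇒ G_3=49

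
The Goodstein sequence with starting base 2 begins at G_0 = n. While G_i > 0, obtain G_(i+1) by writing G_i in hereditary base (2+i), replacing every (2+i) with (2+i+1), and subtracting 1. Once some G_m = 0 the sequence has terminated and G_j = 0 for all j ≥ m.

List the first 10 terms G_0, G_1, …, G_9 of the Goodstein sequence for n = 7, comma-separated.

7 —HB2→ 2^2 + 2 + 1 —bump→ 3^3 + 3 + 1 = 31 —(−1)→ 30
30 —HB3→ 3^3 + 3 —bump→ 4^4 + 4 = 260 —(−1)→ 259
259 —HB4→ 4^4 + 3 —bump→ 5^5 + 3 = 3128 —(−1)→ 3127
3127 —HB5→ 5^5 + 2 —bump→ 6^6 + 2 = 46658 —(−1)→ 46657
46657 —HB6→ 6^6 + 1 —bump→ 7^7 + 1 = 823544 —(−1)→ 823543
823543 —HB7→ 7^7 —bump→ 8^8 = 16777216 —(−1)→ 16777215
16777215 —HB8→ 7·8^7 + 7·8^6 + 7·8^5 + 7·8^4 + 7·8^3 + 7·8^2 + 7·8 + 7 —bump→ 7·9^7 + 7·9^6 + 7·9^5 + 7·9^4 + 7·9^3 + 7·9^2 + 7·9 + 7 = 37665880 —(−1)→ 37665879
37665879 —HB9→ 7·9^7 + 7·9^6 + 7·9^5 + 7·9^4 + 7·9^3 + 7·9^2 + 7·9 + 6 —bump→ 7·10^7 + 7·10^6 + 7·10^5 + 7·10^4 + 7·10^3 + 7·10^2 + 7·10 + 6 = 77777776 —(−1)→ 77777775
77777775 —HB10→ 7·10^7 + 7·10^6 + 7·10^5 + 7·10^4 + 7·10^3 + 7·10^2 + 7·10 + 5 —bump→ 7·11^7 + 7·11^6 + 7·11^5 + 7·11^4 + 7·11^3 + 7·11^2 + 7·11 + 5 = 150051214 —(−1)→ 150051213

7, 30, 259, 3127, 46657, 823543, 16777215, 37665879, 77777775, 150051213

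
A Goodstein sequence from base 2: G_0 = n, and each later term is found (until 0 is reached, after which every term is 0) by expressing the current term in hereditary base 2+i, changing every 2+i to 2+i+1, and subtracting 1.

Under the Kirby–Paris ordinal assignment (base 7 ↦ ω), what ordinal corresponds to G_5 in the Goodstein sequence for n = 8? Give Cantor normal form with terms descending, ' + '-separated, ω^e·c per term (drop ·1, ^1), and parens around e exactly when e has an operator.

base 2: 8 = 2^(2 + 1); at 3: 3^(3 + 1) = 81; next = 80
base 3: 80 = 2·3^3 + 2·3^2 + 2·3 + 2; at 4: 2·4^4 + 2·4^2 + 2·4 + 2 = 554; next = 553
base 4: 553 = 2·4^4 + 2·4^2 + 2·4 + 1; at 5: 2·5^5 + 2·5^2 + 2·5 + 1 = 6311; next = 6310
base 5: 6310 = 2·5^5 + 2·5^2 + 2·5; at 6: 2·6^6 + 2·6^2 + 2·6 = 93396; next = 93395
base 6: 93395 = 2·6^6 + 2·6^2 + 6 + 5; at 7: 2·7^7 + 2·7^2 + 7 + 5 = 1647196; next = 1647195
base 7: 1647195 = 2·7^7 + 2·7^2 + 7 + 4; at 8: 2·8^8 + 2·8^2 + 8 + 4 = 33554572; next = 33554571

ω^ω·2 + ω^2·2 + ω + 4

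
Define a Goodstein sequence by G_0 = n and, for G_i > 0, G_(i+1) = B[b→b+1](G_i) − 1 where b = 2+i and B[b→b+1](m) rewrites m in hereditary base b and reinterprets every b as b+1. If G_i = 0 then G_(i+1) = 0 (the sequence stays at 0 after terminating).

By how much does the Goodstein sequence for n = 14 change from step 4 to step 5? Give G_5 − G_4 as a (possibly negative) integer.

5536249

14 —HB2→ 2^(2 + 1) + 2^2 + 2 —bump→ 3^(3 + 1) + 3^3 + 3 = 111 —(−1)→ 110
110 —HB3→ 3^(3 + 1) + 3^3 + 2 —bump→ 4^(4 + 1) + 4^4 + 2 = 1282 —(−1)→ 1281
1281 —HB4→ 4^(4 + 1) + 4^4 + 1 —bump→ 5^(5 + 1) + 5^5 + 1 = 18751 —(−1)→ 18750
18750 —HB5→ 5^(5 + 1) + 5^5 —bump→ 6^(6 + 1) + 6^6 = 326592 —(−1)→ 326591
326591 —HB6→ 6^(6 + 1) + 5·6^5 + 5·6^4 + 5·6^3 + 5·6^2 + 5·6 + 5 —bump→ 7^(7 + 1) + 5·7^5 + 5·7^4 + 5·7^3 + 5·7^2 + 5·7 + 5 = 5862841 —(−1)→ 5862840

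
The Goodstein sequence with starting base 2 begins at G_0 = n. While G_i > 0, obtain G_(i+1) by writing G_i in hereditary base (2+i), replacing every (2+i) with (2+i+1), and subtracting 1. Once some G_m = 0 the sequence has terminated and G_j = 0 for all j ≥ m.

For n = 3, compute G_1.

3

G_0 = 3. HB_2(3) = 2 + 1. Bump = 4. G_1 = 3.
G_1 = 3. HB_3(3) = 3. Bump = 4. G_2 = 3.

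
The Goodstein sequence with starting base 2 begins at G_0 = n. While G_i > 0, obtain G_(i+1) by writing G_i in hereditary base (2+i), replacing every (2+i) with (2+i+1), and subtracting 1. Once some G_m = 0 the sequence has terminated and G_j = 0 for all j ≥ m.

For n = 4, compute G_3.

60

(0) 4|_2 = 2^2 ↦ 3^3|_3 = 27 ⇒ 26
(1) 26|_3 = 2·3^2 + 2·3 + 2 ↦ 2·4^2 + 2·4 + 2|_4 = 42 ⇒ 41
(2) 41|_4 = 2·4^2 + 2·4 + 1 ↦ 2·5^2 + 2·5 + 1|_5 = 61 ⇒ 60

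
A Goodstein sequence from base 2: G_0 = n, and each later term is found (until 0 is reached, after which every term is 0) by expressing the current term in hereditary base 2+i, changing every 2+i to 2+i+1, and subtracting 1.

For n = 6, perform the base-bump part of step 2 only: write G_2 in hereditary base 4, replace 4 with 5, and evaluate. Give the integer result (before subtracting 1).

(0) 6|_2 = 2^2 + 2 ↦ 3^3 + 3|_3 = 30 ⇒ 29
(1) 29|_3 = 3^3 + 2 ↦ 4^4 + 2|_4 = 258 ⇒ 257

3126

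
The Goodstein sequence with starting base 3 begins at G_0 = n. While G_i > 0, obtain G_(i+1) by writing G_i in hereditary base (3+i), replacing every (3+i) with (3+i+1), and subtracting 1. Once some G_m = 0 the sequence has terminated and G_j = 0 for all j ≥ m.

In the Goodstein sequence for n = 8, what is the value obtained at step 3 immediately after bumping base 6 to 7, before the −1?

12

(0) 8|_3 = 2·3 + 2 ↦ 2·4 + 2|_4 = 10 ⇒ 9
(1) 9|_4 = 2·4 + 1 ↦ 2·5 + 1|_5 = 11 ⇒ 10
(2) 10|_5 = 2·5 ↦ 2·6|_6 = 12 ⇒ 11
(3) 11|_6 = 6 + 5 ↦ 7 + 5|_7 = 12 ⇒ 11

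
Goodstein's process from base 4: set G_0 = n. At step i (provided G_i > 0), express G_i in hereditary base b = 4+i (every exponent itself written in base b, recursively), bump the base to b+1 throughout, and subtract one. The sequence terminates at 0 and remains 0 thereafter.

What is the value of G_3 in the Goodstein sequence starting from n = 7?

G_0=7  [base 4] 4 + 3  →[4↦5]→  5 + 3 = 8  −1 ⇒ G_1=7
G_1=7  [base 5] 5 + 2  →[5↦6]→  6 + 2 = 8  −1 ⇒ G_2=7
G_2=7  [base 6] 6 + 1  →[6↦7]→  7 + 1 = 8  −1 ⇒ G_3=7
G_3=7  [base 7] 7  →[7↦8]→  8 = 8  −1 ⇒ G_4=7

7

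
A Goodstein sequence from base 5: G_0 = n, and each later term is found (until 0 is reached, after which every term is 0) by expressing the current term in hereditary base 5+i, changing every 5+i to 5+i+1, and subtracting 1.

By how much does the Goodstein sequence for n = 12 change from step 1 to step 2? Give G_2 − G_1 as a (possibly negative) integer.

(0) 12|_5 = 2·5 + 2 ↦ 2·6 + 2|_6 = 14 ⇒ 13
(1) 13|_6 = 2·6 + 1 ↦ 2·7 + 1|_7 = 15 ⇒ 14

1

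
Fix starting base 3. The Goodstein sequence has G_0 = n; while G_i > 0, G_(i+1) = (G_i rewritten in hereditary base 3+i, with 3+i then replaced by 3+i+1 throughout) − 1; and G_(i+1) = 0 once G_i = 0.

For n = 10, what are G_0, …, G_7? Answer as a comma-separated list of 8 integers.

10 —HB3→ 3^2 + 1 —bump→ 4^2 + 1 = 17 —(−1)→ 16
16 —HB4→ 4^2 —bump→ 5^2 = 25 —(−1)→ 24
24 —HB5→ 4·5 + 4 —bump→ 4·6 + 4 = 28 —(−1)→ 27
27 —HB6→ 4·6 + 3 —bump→ 4·7 + 3 = 31 —(−1)→ 30
30 —HB7→ 4·7 + 2 —bump→ 4·8 + 2 = 34 —(−1)→ 33
33 —HB8→ 4·8 + 1 —bump→ 4·9 + 1 = 37 —(−1)→ 36
36 —HB9→ 4·9 —bump→ 4·10 = 40 —(−1)→ 39

10, 16, 24, 27, 30, 33, 36, 39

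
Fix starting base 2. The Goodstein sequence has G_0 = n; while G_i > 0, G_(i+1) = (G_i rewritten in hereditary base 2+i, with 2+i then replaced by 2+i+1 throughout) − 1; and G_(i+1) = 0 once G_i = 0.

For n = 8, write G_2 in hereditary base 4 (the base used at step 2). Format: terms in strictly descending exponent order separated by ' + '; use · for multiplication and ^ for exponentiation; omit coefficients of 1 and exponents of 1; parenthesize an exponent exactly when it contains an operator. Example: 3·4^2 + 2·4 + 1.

step 0: 8 = 2^(2 + 1); sub 3 for 2: 3^(3 + 1); = 81; G_1 = 81−1 = 80
step 1: 80 = 2·3^3 + 2·3^2 + 2·3 + 2; sub 4 for 3: 2·4^4 + 2·4^2 + 2·4 + 2; = 554; G_2 = 554−1 = 553

2·4^4 + 2·4^2 + 2·4 + 1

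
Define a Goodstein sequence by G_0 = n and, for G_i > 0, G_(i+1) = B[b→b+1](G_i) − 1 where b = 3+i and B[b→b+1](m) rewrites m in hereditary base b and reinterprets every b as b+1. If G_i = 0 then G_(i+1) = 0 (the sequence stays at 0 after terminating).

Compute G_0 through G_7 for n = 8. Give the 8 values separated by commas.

step 0: 8 = 2·3 + 2; sub 4 for 3: 2·4 + 2; = 10; G_1 = 10−1 = 9
step 1: 9 = 2·4 + 1; sub 5 for 4: 2·5 + 1; = 11; G_2 = 11−1 = 10
step 2: 10 = 2·5; sub 6 for 5: 2·6; = 12; G_3 = 12−1 = 11
step 3: 11 = 6 + 5; sub 7 for 6: 7 + 5; = 12; G_4 = 12−1 = 11
step 4: 11 = 7 + 4; sub 8 for 7: 8 + 4; = 12; G_5 = 12−1 = 11
step 5: 11 = 8 + 3; sub 9 for 8: 9 + 3; = 12; G_6 = 12−1 = 11
step 6: 11 = 9 + 2; sub 10 for 9: 10 + 2; = 12; G_7 = 12−1 = 11

8, 9, 10, 11, 11, 11, 11, 11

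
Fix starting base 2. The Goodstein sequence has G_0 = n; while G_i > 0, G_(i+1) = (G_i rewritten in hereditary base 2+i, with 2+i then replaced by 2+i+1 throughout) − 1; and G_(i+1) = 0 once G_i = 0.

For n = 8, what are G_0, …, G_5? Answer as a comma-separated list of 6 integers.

8, 80, 553, 6310, 93395, 1647195

8 —HB2→ 2^(2 + 1) —bump→ 3^(3 + 1) = 81 —(−1)→ 80
80 —HB3→ 2·3^3 + 2·3^2 + 2·3 + 2 —bump→ 2·4^4 + 2·4^2 + 2·4 + 2 = 554 —(−1)→ 553
553 —HB4→ 2·4^4 + 2·4^2 + 2·4 + 1 —bump→ 2·5^5 + 2·5^2 + 2·5 + 1 = 6311 —(−1)→ 6310
6310 —HB5→ 2·5^5 + 2·5^2 + 2·5 —bump→ 2·6^6 + 2·6^2 + 2·6 = 93396 —(−1)→ 93395
93395 —HB6→ 2·6^6 + 2·6^2 + 6 + 5 —bump→ 2·7^7 + 2·7^2 + 7 + 5 = 1647196 —(−1)→ 1647195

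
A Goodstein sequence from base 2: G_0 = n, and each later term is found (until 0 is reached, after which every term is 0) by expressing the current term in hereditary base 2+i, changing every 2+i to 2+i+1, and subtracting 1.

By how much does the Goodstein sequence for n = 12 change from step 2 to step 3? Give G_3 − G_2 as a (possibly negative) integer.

base 2: 12 = 2^(2 + 1) + 2^2; at 3: 3^(3 + 1) + 3^3 = 108; next = 107
base 3: 107 = 3^(3 + 1) + 2·3^2 + 2·3 + 2; at 4: 4^(4 + 1) + 2·4^2 + 2·4 + 2 = 1066; next = 1065
base 4: 1065 = 4^(4 + 1) + 2·4^2 + 2·4 + 1; at 5: 5^(5 + 1) + 2·5^2 + 2·5 + 1 = 15686; next = 15685

14620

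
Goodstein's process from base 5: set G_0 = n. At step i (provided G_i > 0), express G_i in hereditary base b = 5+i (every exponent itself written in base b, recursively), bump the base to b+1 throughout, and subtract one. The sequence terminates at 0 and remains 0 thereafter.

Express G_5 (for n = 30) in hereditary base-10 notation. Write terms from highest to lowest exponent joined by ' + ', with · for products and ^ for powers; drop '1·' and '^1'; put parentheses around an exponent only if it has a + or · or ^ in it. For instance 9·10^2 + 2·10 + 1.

step 0: 30 = 5^2 + 5; sub 6 for 5: 6^2 + 6; = 42; G_1 = 42−1 = 41
step 1: 41 = 6^2 + 5; sub 7 for 6: 7^2 + 5; = 54; G_2 = 54−1 = 53
step 2: 53 = 7^2 + 4; sub 8 for 7: 8^2 + 4; = 68; G_3 = 68−1 = 67
step 3: 67 = 8^2 + 3; sub 9 for 8: 9^2 + 3; = 84; G_4 = 84−1 = 83
step 4: 83 = 9^2 + 2; sub 10 for 9: 10^2 + 2; = 102; G_5 = 102−1 = 101
step 5: 101 = 10^2 + 1; sub 11 for 10: 11^2 + 1; = 122; G_6 = 122−1 = 121

10^2 + 1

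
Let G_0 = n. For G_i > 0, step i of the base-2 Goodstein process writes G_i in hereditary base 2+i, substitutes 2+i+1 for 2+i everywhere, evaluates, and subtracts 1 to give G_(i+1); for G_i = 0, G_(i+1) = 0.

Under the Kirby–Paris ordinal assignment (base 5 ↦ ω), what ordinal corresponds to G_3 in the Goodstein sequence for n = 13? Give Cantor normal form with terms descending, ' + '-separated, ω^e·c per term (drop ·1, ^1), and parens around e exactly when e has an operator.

ω^(ω + 1) + ω^3·3 + ω^2·3 + ω·3 + 2

13 —HB2→ 2^(2 + 1) + 2^2 + 1 —bump→ 3^(3 + 1) + 3^3 + 1 = 109 —(−1)→ 108
108 —HB3→ 3^(3 + 1) + 3^3 —bump→ 4^(4 + 1) + 4^4 = 1280 —(−1)→ 1279
1279 —HB4→ 4^(4 + 1) + 3·4^3 + 3·4^2 + 3·4 + 3 —bump→ 5^(5 + 1) + 3·5^3 + 3·5^2 + 3·5 + 3 = 16093 —(−1)→ 16092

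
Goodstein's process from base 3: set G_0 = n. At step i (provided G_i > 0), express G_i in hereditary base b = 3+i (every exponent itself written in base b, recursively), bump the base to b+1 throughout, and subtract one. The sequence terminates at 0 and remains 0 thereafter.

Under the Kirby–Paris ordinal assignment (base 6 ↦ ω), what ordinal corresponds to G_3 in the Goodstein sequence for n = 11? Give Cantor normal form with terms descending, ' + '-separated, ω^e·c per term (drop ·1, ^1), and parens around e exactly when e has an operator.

ω·5 + 5

[0] 11 ≡ 3^2 + 2 (base 3). Lift 4: 18. −1: 17.
[1] 17 ≡ 4^2 + 1 (base 4). Lift 5: 26. −1: 25.
[2] 25 ≡ 5^2 (base 5). Lift 6: 36. −1: 35.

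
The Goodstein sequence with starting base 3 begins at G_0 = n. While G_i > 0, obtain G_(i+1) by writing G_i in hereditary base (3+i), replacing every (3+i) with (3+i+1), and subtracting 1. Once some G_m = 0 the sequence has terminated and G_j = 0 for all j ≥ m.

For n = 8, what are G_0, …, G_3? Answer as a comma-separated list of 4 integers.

8, 9, 10, 11

base 3: 8 = 2·3 + 2; at 4: 2·4 + 2 = 10; next = 9
base 4: 9 = 2·4 + 1; at 5: 2·5 + 1 = 11; next = 10
base 5: 10 = 2·5; at 6: 2·6 = 12; next = 11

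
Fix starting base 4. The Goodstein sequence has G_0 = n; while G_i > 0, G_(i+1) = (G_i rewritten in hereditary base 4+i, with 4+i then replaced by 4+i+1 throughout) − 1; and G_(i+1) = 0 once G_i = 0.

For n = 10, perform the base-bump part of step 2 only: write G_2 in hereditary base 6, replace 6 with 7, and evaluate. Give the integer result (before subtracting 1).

14

G_0=10  [base 4] 2·4 + 2  →[4↦5]→  2·5 + 2 = 12  −1 ⇒ G_1=11
G_1=11  [base 5] 2·5 + 1  →[5↦6]→  2·6 + 1 = 13  −1 ⇒ G_2=12
G_2=12  [base 6] 2·6  →[6↦7]→  2·7 = 14  −1 ⇒ G_3=13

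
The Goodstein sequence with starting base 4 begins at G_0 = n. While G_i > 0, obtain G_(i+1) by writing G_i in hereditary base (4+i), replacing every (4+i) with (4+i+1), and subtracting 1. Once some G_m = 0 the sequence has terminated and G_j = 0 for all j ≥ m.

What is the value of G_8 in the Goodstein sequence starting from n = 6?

6 —HB4→ 4 + 2 —bump→ 5 + 2 = 7 —(−1)→ 6
6 —HB5→ 5 + 1 —bump→ 6 + 1 = 7 —(−1)→ 6
6 —HB6→ 6 —bump→ 7 = 7 —(−1)→ 6
6 —HB7→ 6 —bump→ 6 = 6 —(−1)→ 5
5 —HB8→ 5 —bump→ 5 = 5 —(−1)→ 4
4 —HB9→ 4 —bump→ 4 = 4 —(−1)→ 3
3 —HB10→ 3 —bump→ 3 = 3 —(−1)→ 2
2 —HB11→ 2 —bump→ 2 = 2 —(−1)→ 1

1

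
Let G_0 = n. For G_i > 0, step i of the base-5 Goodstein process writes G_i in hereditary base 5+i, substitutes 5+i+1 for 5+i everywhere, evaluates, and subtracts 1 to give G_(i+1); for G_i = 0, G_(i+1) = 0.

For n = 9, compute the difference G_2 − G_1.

0

base 5: 9 = 5 + 4; at 6: 6 + 4 = 10; next = 9
base 6: 9 = 6 + 3; at 7: 7 + 3 = 10; next = 9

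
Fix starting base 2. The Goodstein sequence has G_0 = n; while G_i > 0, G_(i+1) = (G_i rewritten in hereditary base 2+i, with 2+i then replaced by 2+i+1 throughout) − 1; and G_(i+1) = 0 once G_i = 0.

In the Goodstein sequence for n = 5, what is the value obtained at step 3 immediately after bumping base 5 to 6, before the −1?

base 2: 5 = 2^2 + 1; at 3: 3^3 + 1 = 28; next = 27
base 3: 27 = 3^3; at 4: 4^4 = 256; next = 255
base 4: 255 = 3·4^3 + 3·4^2 + 3·4 + 3; at 5: 3·5^3 + 3·5^2 + 3·5 + 3 = 468; next = 467
base 5: 467 = 3·5^3 + 3·5^2 + 3·5 + 2; at 6: 3·6^3 + 3·6^2 + 3·6 + 2 = 776; next = 775

776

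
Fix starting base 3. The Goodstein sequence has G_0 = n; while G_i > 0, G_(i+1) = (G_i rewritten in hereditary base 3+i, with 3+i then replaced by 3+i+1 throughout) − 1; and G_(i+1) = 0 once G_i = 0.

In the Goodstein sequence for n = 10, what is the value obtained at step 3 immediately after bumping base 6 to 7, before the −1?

G_0=10  [base 3] 3^2 + 1  →[3↦4]→  4^2 + 1 = 17  −1 ⇒ G_1=16
G_1=16  [base 4] 4^2  →[4↦5]→  5^2 = 25  −1 ⇒ G_2=24
G_2=24  [base 5] 4·5 + 4  →[5↦6]→  4·6 + 4 = 28  −1 ⇒ G_3=27

31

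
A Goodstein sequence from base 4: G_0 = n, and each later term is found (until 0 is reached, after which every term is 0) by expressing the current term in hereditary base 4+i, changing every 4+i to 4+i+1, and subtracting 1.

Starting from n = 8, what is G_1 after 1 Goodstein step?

9

G_0 = 8. HB_4(8) = 2·4. Bump = 10. G_1 = 9.
G_1 = 9. HB_5(9) = 5 + 4. Bump = 10. G_2 = 9.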